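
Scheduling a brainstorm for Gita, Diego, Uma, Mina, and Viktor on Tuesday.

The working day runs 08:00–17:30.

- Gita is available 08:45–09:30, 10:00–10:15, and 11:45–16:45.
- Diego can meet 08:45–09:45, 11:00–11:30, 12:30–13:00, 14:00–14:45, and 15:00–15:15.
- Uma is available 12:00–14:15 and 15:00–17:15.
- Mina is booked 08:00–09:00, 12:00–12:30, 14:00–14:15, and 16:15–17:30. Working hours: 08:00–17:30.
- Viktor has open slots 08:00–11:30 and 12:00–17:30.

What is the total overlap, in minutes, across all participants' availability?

Mina free within 08:00–17:30: 09:00–12:00, 12:30–14:00, 14:15–16:15.
Gita ∩ Diego: 08:45–09:30, 12:30–13:00, 14:00–14:45, 15:00–15:15.
Gita ∩ Diego ∩ Uma: 12:30–13:00, 14:00–14:15, 15:00–15:15.
Gita ∩ Diego ∩ Uma ∩ Mina: 12:30–13:00, 15:00–15:15.
Gita ∩ Diego ∩ Uma ∩ Mina ∩ Viktor: 12:30–13:00, 15:00–15:15.
Total common minutes: 30 + 15 = 45.

45 minutes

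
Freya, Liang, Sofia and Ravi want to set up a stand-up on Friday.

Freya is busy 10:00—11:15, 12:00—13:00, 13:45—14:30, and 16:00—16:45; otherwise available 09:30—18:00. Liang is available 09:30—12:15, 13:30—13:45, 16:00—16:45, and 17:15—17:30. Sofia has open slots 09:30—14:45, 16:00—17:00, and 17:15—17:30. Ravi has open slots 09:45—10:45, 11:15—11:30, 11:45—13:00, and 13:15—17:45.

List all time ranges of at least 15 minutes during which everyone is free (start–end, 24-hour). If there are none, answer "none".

09:45–10:00, 11:15–11:30, 11:45–12:00, 13:30–13:45, 17:15–17:30

Freya free within 09:30–18:00: 09:30–10:00, 11:15–12:00, 13:00–13:45, 14:30–16:00, 16:45–18:00.
Freya ∩ Liang: 09:30–10:00, 11:15–12:00, 13:30–13:45, 17:15–17:30.
Freya ∩ Liang ∩ Sofia: 09:30–10:00, 11:15–12:00, 13:30–13:45, 17:15–17:30.
Freya ∩ Liang ∩ Sofia ∩ Ravi: 09:45–10:00, 11:15–11:30, 11:45–12:00, 13:30–13:45, 17:15–17:30.
Windows ≥ 15 min: 09:45–10:00, 11:15–11:30, 11:45–12:00, 13:30–13:45, 17:15–17:30.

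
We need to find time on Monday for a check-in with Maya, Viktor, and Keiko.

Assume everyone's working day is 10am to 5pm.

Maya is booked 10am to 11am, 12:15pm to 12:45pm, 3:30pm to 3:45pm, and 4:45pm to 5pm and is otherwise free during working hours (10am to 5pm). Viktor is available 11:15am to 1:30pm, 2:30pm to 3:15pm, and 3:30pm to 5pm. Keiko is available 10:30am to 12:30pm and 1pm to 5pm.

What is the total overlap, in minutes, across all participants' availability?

195 minutes

Maya free within 10:00–17:00: 11:00–12:15, 12:45–15:30, 15:45–16:45.
Maya ∩ Viktor: 11:15–12:15, 12:45–13:30, 14:30–15:15, 15:45–16:45.
Maya ∩ Viktor ∩ Keiko: 11:15–12:15, 13:00–13:30, 14:30–15:15, 15:45–16:45.
Total common minutes: 60 + 30 + 45 + 60 = 195.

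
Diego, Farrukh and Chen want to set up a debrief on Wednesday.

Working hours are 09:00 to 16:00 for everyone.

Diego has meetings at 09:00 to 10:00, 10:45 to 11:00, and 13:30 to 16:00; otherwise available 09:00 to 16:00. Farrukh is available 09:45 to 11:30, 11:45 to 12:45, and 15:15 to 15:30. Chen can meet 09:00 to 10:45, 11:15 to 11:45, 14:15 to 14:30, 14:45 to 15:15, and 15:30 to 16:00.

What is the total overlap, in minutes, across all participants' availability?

60 minutes

Diego free within 09:00–16:00: 10:00–10:45, 11:00–13:30.
Diego ∩ Farrukh: 10:00–10:45, 11:00–11:30, 11:45–12:45.
Diego ∩ Farrukh ∩ Chen: 10:00–10:45, 11:15–11:30.
Total common minutes: 45 + 15 = 60.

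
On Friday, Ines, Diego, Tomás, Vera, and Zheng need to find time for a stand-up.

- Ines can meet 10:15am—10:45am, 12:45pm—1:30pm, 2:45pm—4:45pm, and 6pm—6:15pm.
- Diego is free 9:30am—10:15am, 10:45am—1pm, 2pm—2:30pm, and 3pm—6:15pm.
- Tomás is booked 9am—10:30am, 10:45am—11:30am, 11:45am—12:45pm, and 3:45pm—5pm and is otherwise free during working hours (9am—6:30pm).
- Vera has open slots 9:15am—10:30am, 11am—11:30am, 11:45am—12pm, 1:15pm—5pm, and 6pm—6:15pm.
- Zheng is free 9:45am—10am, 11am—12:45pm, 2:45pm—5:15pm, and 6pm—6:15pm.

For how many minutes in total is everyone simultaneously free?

Tomás free within 09:00–18:30: 10:30–10:45, 11:30–11:45, 12:45–15:45, 17:00–18:30.
Ines ∩ Diego: 12:45–13:00, 15:00–16:45, 18:00–18:15.
Ines ∩ Diego ∩ Tomás: 12:45–13:00, 15:00–15:45, 18:00–18:15.
Ines ∩ Diego ∩ Tomás ∩ Vera: 15:00–15:45, 18:00–18:15.
Ines ∩ Diego ∩ Tomás ∩ Vera ∩ Zheng: 15:00–15:45, 18:00–18:15.
Total common minutes: 45 + 15 = 60.

60 minutes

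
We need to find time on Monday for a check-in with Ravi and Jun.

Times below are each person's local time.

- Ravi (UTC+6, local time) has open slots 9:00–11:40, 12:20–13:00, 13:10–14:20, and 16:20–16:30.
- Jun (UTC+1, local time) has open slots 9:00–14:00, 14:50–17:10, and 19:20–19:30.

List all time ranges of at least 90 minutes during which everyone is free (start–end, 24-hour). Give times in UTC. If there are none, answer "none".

none

Ravi → UTC: 03:00–05:40, 06:20–07:00, 07:10–08:20, 10:20–10:30.
Jun → UTC: 08:00–13:00, 13:50–16:10, 18:20–18:30.
Ravi ∩ Jun: 08:00–08:20, 10:20–10:30.
Windows ≥ 90 min: (none).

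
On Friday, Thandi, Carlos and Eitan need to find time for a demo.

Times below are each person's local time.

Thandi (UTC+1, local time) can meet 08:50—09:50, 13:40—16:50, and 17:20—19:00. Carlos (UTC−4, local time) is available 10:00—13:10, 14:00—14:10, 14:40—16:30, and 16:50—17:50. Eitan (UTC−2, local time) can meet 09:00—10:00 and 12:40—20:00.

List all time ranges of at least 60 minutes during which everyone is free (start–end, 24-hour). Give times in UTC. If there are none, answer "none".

14:40–15:50

Thandi → UTC: 07:50–08:50, 12:40–15:50, 16:20–18:00.
Carlos → UTC: 14:00–17:10, 18:00–18:10, 18:40–20:30, 20:50–21:50.
Eitan → UTC: 11:00–12:00, 14:40–22:00.
Thandi ∩ Carlos: 14:00–15:50, 16:20–17:10.
Thandi ∩ Carlos ∩ Eitan: 14:40–15:50, 16:20–17:10.
Windows ≥ 60 min: 14:40–15:50.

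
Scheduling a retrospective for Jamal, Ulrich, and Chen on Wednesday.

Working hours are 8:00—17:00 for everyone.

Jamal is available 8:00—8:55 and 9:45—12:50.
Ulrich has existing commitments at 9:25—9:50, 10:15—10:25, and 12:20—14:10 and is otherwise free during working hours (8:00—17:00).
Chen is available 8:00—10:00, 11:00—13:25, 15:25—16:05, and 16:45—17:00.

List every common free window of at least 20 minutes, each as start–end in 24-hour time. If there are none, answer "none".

Ulrich free within 08:00–17:00: 08:00–09:25, 09:50–10:15, 10:25–12:20, 14:10–17:00.
Jamal ∩ Ulrich: 08:00–08:55, 09:50–10:15, 10:25–12:20.
Jamal ∩ Ulrich ∩ Chen: 08:00–08:55, 09:50–10:00, 11:00–12:20.
Windows ≥ 20 min: 08:00–08:55, 11:00–12:20.

08:00–08:55, 11:00–12:20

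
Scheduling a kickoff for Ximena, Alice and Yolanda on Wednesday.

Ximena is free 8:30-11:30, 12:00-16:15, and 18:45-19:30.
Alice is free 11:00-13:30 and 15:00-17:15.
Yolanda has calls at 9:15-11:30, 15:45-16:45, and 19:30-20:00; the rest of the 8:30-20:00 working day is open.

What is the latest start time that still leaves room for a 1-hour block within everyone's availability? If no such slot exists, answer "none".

12:30

Yolanda free within 08:30–20:00: 08:30–09:15, 11:30–15:45, 16:45–19:30.
Ximena ∩ Alice: 11:00–11:30, 12:00–13:30, 15:00–16:15.
Ximena ∩ Alice ∩ Yolanda: 12:00–13:30, 15:00–15:45.
Windows ≥ 60 min: 12:00–13:30.
Latest start in the last window 12:00–13:30 is 13:30 − 60 min = 12:30.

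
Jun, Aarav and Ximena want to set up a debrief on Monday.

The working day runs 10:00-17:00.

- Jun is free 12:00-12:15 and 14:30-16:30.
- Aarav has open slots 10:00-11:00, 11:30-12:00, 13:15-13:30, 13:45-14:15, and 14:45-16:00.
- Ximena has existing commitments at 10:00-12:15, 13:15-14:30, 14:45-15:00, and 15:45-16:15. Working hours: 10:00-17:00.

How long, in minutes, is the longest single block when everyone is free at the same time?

Ximena free within 10:00–17:00: 12:15–13:15, 14:30–14:45, 15:00–15:45, 16:15–17:00.
Jun ∩ Aarav: 14:45–16:00.
Jun ∩ Aarav ∩ Ximena: 15:00–15:45.
Single common window of 45 minutes.

45 minutes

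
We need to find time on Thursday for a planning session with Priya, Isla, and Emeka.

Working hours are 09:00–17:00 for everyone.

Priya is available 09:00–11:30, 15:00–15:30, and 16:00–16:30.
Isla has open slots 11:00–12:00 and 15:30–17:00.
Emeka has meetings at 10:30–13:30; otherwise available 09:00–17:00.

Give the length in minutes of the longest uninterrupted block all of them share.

30 minutes

Emeka free within 09:00–17:00: 09:00–10:30, 13:30–17:00.
Priya ∩ Isla: 11:00–11:30, 16:00–16:30.
Priya ∩ Isla ∩ Emeka: 16:00–16:30.
Single common window of 30 minutes.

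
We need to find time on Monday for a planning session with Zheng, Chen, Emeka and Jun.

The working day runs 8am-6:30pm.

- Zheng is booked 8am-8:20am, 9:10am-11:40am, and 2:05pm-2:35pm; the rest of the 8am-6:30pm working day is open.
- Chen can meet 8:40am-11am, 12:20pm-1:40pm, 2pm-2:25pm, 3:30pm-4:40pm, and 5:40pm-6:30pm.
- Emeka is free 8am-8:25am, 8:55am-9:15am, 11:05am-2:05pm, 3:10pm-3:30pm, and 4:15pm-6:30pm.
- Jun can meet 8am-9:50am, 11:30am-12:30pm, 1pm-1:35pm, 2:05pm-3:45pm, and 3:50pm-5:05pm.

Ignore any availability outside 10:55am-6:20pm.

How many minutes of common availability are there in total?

70 minutes

Zheng free within 08:00–18:30: 08:20–09:10, 11:40–14:05, 14:35–18:30.
Zheng ∩ Chen: 08:40–09:10, 12:20–13:40, 14:00–14:05, 15:30–16:40, 17:40–18:30.
Zheng ∩ Chen ∩ Emeka: 08:55–09:10, 12:20–13:40, 14:00–14:05, 16:15–16:40, 17:40–18:30.
Zheng ∩ Chen ∩ Emeka ∩ Jun: 08:55–09:10, 12:20–12:30, 13:00–13:35, 16:15–16:40.
Restricted to 10:55–18:20: 12:20–12:30, 13:00–13:35, 16:15–16:40.
Total common minutes: 10 + 35 + 25 = 70.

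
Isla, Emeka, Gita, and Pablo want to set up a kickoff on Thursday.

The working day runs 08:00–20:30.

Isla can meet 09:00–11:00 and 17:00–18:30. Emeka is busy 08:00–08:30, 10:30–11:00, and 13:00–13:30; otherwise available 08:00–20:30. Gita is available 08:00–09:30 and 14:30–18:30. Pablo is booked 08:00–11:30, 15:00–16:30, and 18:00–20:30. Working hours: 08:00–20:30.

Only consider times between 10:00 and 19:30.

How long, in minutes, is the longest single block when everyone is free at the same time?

60 minutes

Emeka free within 08:00–20:30: 08:30–10:30, 11:00–13:00, 13:30–20:30.
Pablo free within 08:00–20:30: 11:30–15:00, 16:30–18:00.
Isla ∩ Emeka: 09:00–10:30, 17:00–18:30.
Isla ∩ Emeka ∩ Gita: 09:00–09:30, 17:00–18:30.
Isla ∩ Emeka ∩ Gita ∩ Pablo: 17:00–18:00.
Restricted to 10:00–19:30: 17:00–18:00.
Single common window of 60 minutes.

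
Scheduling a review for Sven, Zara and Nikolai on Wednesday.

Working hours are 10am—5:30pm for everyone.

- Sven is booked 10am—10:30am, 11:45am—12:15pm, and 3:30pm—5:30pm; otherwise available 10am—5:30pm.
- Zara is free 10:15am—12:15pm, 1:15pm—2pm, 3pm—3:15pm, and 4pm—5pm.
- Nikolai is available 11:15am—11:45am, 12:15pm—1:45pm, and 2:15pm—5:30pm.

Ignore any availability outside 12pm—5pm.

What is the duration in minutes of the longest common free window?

30 minutes

Sven free within 10:00–17:30: 10:30–11:45, 12:15–15:30.
Sven ∩ Zara: 10:30–11:45, 13:15–14:00, 15:00–15:15.
Sven ∩ Zara ∩ Nikolai: 11:15–11:45, 13:15–13:45, 15:00–15:15.
Restricted to 12:00–17:00: 13:15–13:45, 15:00–15:15.
Common window lengths: 30, 15 min; longest is 30.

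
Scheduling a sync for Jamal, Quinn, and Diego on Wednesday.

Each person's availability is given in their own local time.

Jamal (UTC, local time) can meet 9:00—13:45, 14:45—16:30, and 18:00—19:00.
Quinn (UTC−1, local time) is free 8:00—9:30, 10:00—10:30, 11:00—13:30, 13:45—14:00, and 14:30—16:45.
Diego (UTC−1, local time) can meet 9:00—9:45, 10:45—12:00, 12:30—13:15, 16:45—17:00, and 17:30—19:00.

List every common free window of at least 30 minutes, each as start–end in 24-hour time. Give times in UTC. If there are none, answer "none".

10:00–10:30, 12:00–13:00

Jamal → UTC: 09:00–13:45, 14:45–16:30, 18:00–19:00.
Quinn → UTC: 09:00–10:30, 11:00–11:30, 12:00–14:30, 14:45–15:00, 15:30–17:45.
Diego → UTC: 10:00–10:45, 11:45–13:00, 13:30–14:15, 17:45–18:00, 18:30–20:00.
Jamal ∩ Quinn: 09:00–10:30, 11:00–11:30, 12:00–13:45, 14:45–15:00, 15:30–16:30.
Jamal ∩ Quinn ∩ Diego: 10:00–10:30, 12:00–13:00, 13:30–13:45.
Windows ≥ 30 min: 10:00–10:30, 12:00–13:00.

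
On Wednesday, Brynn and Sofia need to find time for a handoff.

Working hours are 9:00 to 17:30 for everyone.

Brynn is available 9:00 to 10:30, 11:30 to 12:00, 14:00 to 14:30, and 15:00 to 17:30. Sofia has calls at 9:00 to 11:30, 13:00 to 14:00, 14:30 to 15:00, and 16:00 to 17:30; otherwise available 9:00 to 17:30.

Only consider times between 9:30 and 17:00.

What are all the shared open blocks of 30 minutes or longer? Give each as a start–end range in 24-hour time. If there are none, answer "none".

Sofia free within 09:00–17:30: 11:30–13:00, 14:00–14:30, 15:00–16:00.
Brynn ∩ Sofia: 11:30–12:00, 14:00–14:30, 15:00–16:00.
Restricted to 09:30–17:00: 11:30–12:00, 14:00–14:30, 15:00–16:00.
Windows ≥ 30 min: 11:30–12:00, 14:00–14:30, 15:00–16:00.

11:30–12:00, 14:00–14:30, 15:00–16:00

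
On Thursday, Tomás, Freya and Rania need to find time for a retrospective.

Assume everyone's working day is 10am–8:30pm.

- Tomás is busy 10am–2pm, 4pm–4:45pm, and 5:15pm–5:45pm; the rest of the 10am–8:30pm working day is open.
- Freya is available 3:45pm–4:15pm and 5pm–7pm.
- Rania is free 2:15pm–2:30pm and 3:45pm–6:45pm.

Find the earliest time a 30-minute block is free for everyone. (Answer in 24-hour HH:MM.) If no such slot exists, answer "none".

Tomás free within 10:00–20:30: 14:00–16:00, 16:45–17:15, 17:45–20:30.
Tomás ∩ Freya: 15:45–16:00, 17:00–17:15, 17:45–19:00.
Tomás ∩ Freya ∩ Rania: 15:45–16:00, 17:00–17:15, 17:45–18:45.
Windows ≥ 30 min: 17:45–18:45.
Earliest such window starts at 17:45.

17:45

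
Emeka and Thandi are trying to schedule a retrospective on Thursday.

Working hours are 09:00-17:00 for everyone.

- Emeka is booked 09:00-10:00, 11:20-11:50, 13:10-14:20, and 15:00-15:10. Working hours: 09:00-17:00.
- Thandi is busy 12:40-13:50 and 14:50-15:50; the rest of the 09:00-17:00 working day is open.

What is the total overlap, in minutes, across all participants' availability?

Emeka free within 09:00–17:00: 10:00–11:20, 11:50–13:10, 14:20–15:00, 15:10–17:00.
Thandi free within 09:00–17:00: 09:00–12:40, 13:50–14:50, 15:50–17:00.
Emeka ∩ Thandi: 10:00–11:20, 11:50–12:40, 14:20–14:50, 15:50–17:00.
Total common minutes: 80 + 50 + 30 + 70 = 230.

230 minutes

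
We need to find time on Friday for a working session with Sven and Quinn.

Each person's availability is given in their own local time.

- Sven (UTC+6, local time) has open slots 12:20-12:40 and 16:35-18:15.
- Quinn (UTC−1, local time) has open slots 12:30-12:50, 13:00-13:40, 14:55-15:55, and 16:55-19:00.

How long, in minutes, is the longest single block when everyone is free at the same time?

Sven → UTC: 06:20–06:40, 10:35–12:15.
Quinn → UTC: 13:30–13:50, 14:00–14:40, 15:55–16:55, 17:55–20:00.
Sven ∩ Quinn: (none).
No common window.

0 minutes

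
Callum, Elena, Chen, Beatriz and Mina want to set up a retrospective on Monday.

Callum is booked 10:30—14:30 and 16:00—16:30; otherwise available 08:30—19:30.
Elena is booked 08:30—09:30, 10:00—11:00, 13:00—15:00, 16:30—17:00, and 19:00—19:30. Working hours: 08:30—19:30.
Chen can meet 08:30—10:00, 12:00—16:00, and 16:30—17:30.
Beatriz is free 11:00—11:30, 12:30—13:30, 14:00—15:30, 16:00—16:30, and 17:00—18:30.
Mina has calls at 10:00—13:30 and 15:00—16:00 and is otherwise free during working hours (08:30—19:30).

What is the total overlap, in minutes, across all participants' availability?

30 minutes

Callum free within 08:30–19:30: 08:30–10:30, 14:30–16:00, 16:30–19:30.
Elena free within 08:30–19:30: 09:30–10:00, 11:00–13:00, 15:00–16:30, 17:00–19:00.
Mina free within 08:30–19:30: 08:30–10:00, 13:30–15:00, 16:00–19:30.
Callum ∩ Elena: 09:30–10:00, 15:00–16:00, 17:00–19:00.
Callum ∩ Elena ∩ Chen: 09:30–10:00, 15:00–16:00, 17:00–17:30.
Callum ∩ Elena ∩ Chen ∩ Beatriz: 15:00–15:30, 17:00–17:30.
Callum ∩ Elena ∩ Chen ∩ Beatriz ∩ Mina: 17:00–17:30.
Total common minutes: 30.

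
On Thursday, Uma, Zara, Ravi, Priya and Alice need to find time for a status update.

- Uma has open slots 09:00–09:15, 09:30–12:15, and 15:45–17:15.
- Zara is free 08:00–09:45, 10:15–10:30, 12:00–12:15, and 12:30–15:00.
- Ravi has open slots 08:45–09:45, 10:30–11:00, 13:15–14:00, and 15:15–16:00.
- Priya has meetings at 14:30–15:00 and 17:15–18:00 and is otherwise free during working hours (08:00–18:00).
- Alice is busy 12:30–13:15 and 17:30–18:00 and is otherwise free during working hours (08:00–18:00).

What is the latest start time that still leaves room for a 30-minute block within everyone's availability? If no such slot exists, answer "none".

Priya free within 08:00–18:00: 08:00–14:30, 15:00–17:15.
Alice free within 08:00–18:00: 08:00–12:30, 13:15–17:30.
Uma ∩ Zara: 09:00–09:15, 09:30–09:45, 10:15–10:30, 12:00–12:15.
Uma ∩ Zara ∩ Ravi: 09:00–09:15, 09:30–09:45.
Uma ∩ Zara ∩ Ravi ∩ Priya: 09:00–09:15, 09:30–09:45.
Uma ∩ Zara ∩ Ravi ∩ Priya ∩ Alice: 09:00–09:15, 09:30–09:45.
Windows ≥ 30 min: (none).

none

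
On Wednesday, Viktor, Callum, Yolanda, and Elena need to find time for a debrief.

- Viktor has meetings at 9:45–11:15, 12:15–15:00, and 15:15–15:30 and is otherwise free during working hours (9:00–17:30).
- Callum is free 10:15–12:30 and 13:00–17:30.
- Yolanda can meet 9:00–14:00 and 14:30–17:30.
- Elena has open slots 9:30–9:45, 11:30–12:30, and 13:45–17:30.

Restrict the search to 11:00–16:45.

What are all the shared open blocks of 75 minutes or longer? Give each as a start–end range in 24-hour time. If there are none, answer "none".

Viktor free within 09:00–17:30: 09:00–09:45, 11:15–12:15, 15:00–15:15, 15:30–17:30.
Viktor ∩ Callum: 11:15–12:15, 15:00–15:15, 15:30–17:30.
Viktor ∩ Callum ∩ Yolanda: 11:15–12:15, 15:00–15:15, 15:30–17:30.
Viktor ∩ Callum ∩ Yolanda ∩ Elena: 11:30–12:15, 15:00–15:15, 15:30–17:30.
Restricted to 11:00–16:45: 11:30–12:15, 15:00–15:15, 15:30–16:45.
Windows ≥ 75 min: 15:30–16:45.

15:30–16:45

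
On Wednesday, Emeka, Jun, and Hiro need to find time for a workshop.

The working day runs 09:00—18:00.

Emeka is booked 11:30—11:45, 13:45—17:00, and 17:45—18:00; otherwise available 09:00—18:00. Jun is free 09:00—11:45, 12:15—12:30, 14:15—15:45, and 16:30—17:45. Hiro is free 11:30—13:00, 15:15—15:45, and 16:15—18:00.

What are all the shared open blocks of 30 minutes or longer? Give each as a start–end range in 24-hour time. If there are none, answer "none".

17:00–17:45

Emeka free within 09:00–18:00: 09:00–11:30, 11:45–13:45, 17:00–17:45.
Emeka ∩ Jun: 09:00–11:30, 12:15–12:30, 17:00–17:45.
Emeka ∩ Jun ∩ Hiro: 12:15–12:30, 17:00–17:45.
Windows ≥ 30 min: 17:00–17:45.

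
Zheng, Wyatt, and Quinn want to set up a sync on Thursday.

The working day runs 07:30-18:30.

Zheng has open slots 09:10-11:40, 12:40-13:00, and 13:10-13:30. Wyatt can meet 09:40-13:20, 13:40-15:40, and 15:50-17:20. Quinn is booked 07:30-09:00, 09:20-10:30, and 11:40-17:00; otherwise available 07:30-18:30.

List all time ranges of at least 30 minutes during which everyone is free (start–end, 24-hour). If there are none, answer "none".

Quinn free within 07:30–18:30: 09:00–09:20, 10:30–11:40, 17:00–18:30.
Zheng ∩ Wyatt: 09:40–11:40, 12:40–13:00, 13:10–13:20.
Zheng ∩ Wyatt ∩ Quinn: 10:30–11:40.
Windows ≥ 30 min: 10:30–11:40.

10:30–11:40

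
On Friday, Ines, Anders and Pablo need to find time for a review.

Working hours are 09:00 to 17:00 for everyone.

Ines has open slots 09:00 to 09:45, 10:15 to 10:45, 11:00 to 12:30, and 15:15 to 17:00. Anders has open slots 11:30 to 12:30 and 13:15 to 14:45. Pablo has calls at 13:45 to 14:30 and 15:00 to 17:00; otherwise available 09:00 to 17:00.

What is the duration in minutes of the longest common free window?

Pablo free within 09:00–17:00: 09:00–13:45, 14:30–15:00.
Ines ∩ Anders: 11:30–12:30.
Ines ∩ Anders ∩ Pablo: 11:30–12:30.
Single common window of 60 minutes.

60 minutes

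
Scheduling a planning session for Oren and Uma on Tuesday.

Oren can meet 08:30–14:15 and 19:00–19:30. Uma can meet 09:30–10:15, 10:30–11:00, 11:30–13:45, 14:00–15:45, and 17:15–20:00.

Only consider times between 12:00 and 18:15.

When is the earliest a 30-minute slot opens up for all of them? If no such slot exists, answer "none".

Oren ∩ Uma: 09:30–10:15, 10:30–11:00, 11:30–13:45, 14:00–14:15, 19:00–19:30.
Restricted to 12:00–18:15: 12:00–13:45, 14:00–14:15.
Windows ≥ 30 min: 12:00–13:45.
Earliest such window starts at 12:00.

12:00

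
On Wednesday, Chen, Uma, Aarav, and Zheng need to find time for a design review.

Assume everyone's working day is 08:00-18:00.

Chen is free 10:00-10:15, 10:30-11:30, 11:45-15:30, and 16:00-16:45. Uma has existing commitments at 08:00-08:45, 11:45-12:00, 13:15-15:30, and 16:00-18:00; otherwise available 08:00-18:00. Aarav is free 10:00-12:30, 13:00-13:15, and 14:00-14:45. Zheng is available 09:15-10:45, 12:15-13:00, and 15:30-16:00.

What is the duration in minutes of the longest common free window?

Uma free within 08:00–18:00: 08:45–11:45, 12:00–13:15, 15:30–16:00.
Chen ∩ Uma: 10:00–10:15, 10:30–11:30, 12:00–13:15.
Chen ∩ Uma ∩ Aarav: 10:00–10:15, 10:30–11:30, 12:00–12:30, 13:00–13:15.
Chen ∩ Uma ∩ Aarav ∩ Zheng: 10:00–10:15, 10:30–10:45, 12:15–12:30.
Common window lengths: 15, 15, 15 min; longest is 15.

15 minutes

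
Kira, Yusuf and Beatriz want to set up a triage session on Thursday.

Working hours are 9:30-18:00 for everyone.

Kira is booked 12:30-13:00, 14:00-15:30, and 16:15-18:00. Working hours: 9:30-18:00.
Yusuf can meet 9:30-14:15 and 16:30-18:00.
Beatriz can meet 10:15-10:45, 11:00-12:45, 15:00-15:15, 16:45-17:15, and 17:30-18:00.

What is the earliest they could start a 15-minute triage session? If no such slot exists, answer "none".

10:15

Kira free within 09:30–18:00: 09:30–12:30, 13:00–14:00, 15:30–16:15.
Kira ∩ Yusuf: 09:30–12:30, 13:00–14:00.
Kira ∩ Yusuf ∩ Beatriz: 10:15–10:45, 11:00–12:30.
Windows ≥ 15 min: 10:15–10:45, 11:00–12:30.
Earliest such window starts at 10:15.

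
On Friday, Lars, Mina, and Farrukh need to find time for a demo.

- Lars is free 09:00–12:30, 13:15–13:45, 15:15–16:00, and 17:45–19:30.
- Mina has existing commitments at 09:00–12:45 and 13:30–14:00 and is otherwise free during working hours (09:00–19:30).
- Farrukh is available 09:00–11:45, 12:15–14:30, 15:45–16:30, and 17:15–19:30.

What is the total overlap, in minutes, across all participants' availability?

Mina free within 09:00–19:30: 12:45–13:30, 14:00–19:30.
Lars ∩ Mina: 13:15–13:30, 15:15–16:00, 17:45–19:30.
Lars ∩ Mina ∩ Farrukh: 13:15–13:30, 15:45–16:00, 17:45–19:30.
Total common minutes: 15 + 15 + 105 = 135.

135 minutes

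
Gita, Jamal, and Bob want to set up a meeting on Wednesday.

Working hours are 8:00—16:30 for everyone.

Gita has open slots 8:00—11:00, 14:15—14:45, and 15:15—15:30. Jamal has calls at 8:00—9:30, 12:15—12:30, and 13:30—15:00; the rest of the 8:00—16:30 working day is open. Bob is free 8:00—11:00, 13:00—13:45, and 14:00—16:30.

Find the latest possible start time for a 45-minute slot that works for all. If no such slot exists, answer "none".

Jamal free within 08:00–16:30: 09:30–12:15, 12:30–13:30, 15:00–16:30.
Gita ∩ Jamal: 09:30–11:00, 15:15–15:30.
Gita ∩ Jamal ∩ Bob: 09:30–11:00, 15:15–15:30.
Windows ≥ 45 min: 09:30–11:00.
Latest start in the last window 09:30–11:00 is 11:00 − 45 min = 10:15.

10:15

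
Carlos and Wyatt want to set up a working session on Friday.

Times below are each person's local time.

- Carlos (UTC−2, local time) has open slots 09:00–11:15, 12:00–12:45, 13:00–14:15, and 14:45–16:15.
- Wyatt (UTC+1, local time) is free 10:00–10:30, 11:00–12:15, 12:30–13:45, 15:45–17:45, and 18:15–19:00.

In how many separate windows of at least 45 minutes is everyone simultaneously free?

Carlos → UTC: 11:00–13:15, 14:00–14:45, 15:00–16:15, 16:45–18:15.
Wyatt → UTC: 09:00–09:30, 10:00–11:15, 11:30–12:45, 14:45–16:45, 17:15–18:00.
Carlos ∩ Wyatt: 11:00–11:15, 11:30–12:45, 15:00–16:15, 17:15–18:00.
Windows ≥ 45 min: 11:30–12:45, 15:00–16:15, 17:15–18:00.
That's 3 windows.

3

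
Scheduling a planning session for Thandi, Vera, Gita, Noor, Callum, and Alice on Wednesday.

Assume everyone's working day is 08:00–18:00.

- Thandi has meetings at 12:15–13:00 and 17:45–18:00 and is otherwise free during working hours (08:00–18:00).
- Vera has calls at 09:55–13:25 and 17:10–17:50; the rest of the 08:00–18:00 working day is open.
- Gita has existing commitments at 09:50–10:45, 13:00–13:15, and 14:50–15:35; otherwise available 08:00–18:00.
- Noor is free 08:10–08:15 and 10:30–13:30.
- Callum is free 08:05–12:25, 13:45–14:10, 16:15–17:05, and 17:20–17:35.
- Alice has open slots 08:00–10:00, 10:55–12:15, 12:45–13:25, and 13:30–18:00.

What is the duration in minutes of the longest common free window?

5 minutes

Thandi free within 08:00–18:00: 08:00–12:15, 13:00–17:45.
Vera free within 08:00–18:00: 08:00–09:55, 13:25–17:10, 17:50–18:00.
Gita free within 08:00–18:00: 08:00–09:50, 10:45–13:00, 13:15–14:50, 15:35–18:00.
Thandi ∩ Vera: 08:00–09:55, 13:25–17:10.
Thandi ∩ Vera ∩ Gita: 08:00–09:50, 13:25–14:50, 15:35–17:10.
Thandi ∩ Vera ∩ Gita ∩ Noor: 08:10–08:15, 13:25–13:30.
Thandi ∩ Vera ∩ Gita ∩ Noor ∩ Callum: 08:10–08:15.
Thandi ∩ Vera ∩ Gita ∩ Noor ∩ Callum ∩ Alice: 08:10–08:15.
Single common window of 5 minutes.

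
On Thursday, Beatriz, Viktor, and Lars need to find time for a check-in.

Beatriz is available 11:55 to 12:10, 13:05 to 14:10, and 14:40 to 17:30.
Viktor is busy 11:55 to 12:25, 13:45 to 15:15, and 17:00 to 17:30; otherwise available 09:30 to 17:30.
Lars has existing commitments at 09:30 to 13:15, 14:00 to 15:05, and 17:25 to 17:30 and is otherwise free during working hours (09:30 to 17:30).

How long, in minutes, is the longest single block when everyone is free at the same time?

105 minutes

Viktor free within 09:30–17:30: 09:30–11:55, 12:25–13:45, 15:15–17:00.
Lars free within 09:30–17:30: 13:15–14:00, 15:05–17:25.
Beatriz ∩ Viktor: 13:05–13:45, 15:15–17:00.
Beatriz ∩ Viktor ∩ Lars: 13:15–13:45, 15:15–17:00.
Common window lengths: 30, 105 min; longest is 105.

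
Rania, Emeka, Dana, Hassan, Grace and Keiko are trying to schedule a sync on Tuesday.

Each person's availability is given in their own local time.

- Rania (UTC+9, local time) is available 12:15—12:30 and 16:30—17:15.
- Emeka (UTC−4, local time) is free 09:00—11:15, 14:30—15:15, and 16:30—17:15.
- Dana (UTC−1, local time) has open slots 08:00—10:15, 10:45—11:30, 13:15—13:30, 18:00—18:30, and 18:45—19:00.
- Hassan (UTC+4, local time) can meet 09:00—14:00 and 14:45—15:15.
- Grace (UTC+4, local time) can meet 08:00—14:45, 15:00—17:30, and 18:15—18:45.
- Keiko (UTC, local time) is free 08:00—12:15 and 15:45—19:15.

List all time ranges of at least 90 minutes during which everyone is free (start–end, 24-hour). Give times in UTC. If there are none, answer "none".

none

Rania → UTC: 03:15–03:30, 07:30–08:15.
Emeka → UTC: 13:00–15:15, 18:30–19:15, 20:30–21:15.
Dana → UTC: 09:00–11:15, 11:45–12:30, 14:15–14:30, 19:00–19:30, 19:45–20:00.
Hassan → UTC: 05:00–10:00, 10:45–11:15.
Grace → UTC: 04:00–10:45, 11:00–13:30, 14:15–14:45.
Keiko → UTC: 08:00–12:15, 15:45–19:15.
Rania ∩ Emeka: (none).
Rania ∩ Emeka ∩ Dana: (none).
Rania ∩ Emeka ∩ Dana ∩ Hassan: (none).
Rania ∩ Emeka ∩ Dana ∩ Hassan ∩ Grace: (none).
Rania ∩ Emeka ∩ Dana ∩ Hassan ∩ Grace ∩ Keiko: (none).
Windows ≥ 90 min: (none).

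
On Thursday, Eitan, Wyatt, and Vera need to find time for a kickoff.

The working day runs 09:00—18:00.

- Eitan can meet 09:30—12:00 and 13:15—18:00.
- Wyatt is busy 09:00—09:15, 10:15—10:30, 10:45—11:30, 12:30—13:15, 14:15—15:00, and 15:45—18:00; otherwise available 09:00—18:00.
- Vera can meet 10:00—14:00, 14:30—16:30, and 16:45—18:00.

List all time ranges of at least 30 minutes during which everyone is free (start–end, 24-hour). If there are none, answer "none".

11:30–12:00, 13:15–14:00, 15:00–15:45

Wyatt free within 09:00–18:00: 09:15–10:15, 10:30–10:45, 11:30–12:30, 13:15–14:15, 15:00–15:45.
Eitan ∩ Wyatt: 09:30–10:15, 10:30–10:45, 11:30–12:00, 13:15–14:15, 15:00–15:45.
Eitan ∩ Wyatt ∩ Vera: 10:00–10:15, 10:30–10:45, 11:30–12:00, 13:15–14:00, 15:00–15:45.
Windows ≥ 30 min: 11:30–12:00, 13:15–14:00, 15:00–15:45.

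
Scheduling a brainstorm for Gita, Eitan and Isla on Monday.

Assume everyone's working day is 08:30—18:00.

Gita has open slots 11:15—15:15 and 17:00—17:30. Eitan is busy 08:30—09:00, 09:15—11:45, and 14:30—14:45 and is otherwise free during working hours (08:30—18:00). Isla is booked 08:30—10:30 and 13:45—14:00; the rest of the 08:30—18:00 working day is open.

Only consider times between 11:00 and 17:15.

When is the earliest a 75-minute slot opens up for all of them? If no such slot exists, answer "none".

11:45

Eitan free within 08:30–18:00: 09:00–09:15, 11:45–14:30, 14:45–18:00.
Isla free within 08:30–18:00: 10:30–13:45, 14:00–18:00.
Gita ∩ Eitan: 11:45–14:30, 14:45–15:15, 17:00–17:30.
Gita ∩ Eitan ∩ Isla: 11:45–13:45, 14:00–14:30, 14:45–15:15, 17:00–17:30.
Restricted to 11:00–17:15: 11:45–13:45, 14:00–14:30, 14:45–15:15, 17:00–17:15.
Windows ≥ 75 min: 11:45–13:45.
Earliest such window starts at 11:45.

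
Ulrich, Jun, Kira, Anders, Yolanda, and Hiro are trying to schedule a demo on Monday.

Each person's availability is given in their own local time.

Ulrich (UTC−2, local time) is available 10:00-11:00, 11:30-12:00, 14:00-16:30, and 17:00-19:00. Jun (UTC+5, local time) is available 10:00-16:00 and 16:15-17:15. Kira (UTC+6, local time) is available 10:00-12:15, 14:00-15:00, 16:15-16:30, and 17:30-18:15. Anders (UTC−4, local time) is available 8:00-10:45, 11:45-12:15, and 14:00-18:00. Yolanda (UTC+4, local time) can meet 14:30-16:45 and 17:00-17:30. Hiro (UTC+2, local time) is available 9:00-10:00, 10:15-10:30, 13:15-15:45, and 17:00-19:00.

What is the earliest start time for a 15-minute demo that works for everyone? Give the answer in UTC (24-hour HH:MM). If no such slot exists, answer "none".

12:00

Ulrich → UTC: 12:00–13:00, 13:30–14:00, 16:00–18:30, 19:00–21:00.
Jun → UTC: 05:00–11:00, 11:15–12:15.
Kira → UTC: 04:00–06:15, 08:00–09:00, 10:15–10:30, 11:30–12:15.
Anders → UTC: 12:00–14:45, 15:45–16:15, 18:00–22:00.
Yolanda → UTC: 10:30–12:45, 13:00–13:30.
Hiro → UTC: 07:00–08:00, 08:15–08:30, 11:15–13:45, 15:00–17:00.
Ulrich ∩ Jun: 12:00–12:15.
Ulrich ∩ Jun ∩ Kira: 12:00–12:15.
Ulrich ∩ Jun ∩ Kira ∩ Anders: 12:00–12:15.
Ulrich ∩ Jun ∩ Kira ∩ Anders ∩ Yolanda: 12:00–12:15.
Ulrich ∩ Jun ∩ Kira ∩ Anders ∩ Yolanda ∩ Hiro: 12:00–12:15.
Windows ≥ 15 min: 12:00–12:15.
Earliest such window starts at 12:00.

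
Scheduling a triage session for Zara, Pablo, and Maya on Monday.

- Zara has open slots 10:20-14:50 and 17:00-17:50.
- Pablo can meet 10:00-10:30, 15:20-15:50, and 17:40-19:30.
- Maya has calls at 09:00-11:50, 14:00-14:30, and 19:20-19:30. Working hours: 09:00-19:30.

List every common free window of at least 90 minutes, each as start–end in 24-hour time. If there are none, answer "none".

Maya free within 09:00–19:30: 11:50–14:00, 14:30–19:20.
Zara ∩ Pablo: 10:20–10:30, 17:40–17:50.
Zara ∩ Pablo ∩ Maya: 17:40–17:50.
Windows ≥ 90 min: (none).

none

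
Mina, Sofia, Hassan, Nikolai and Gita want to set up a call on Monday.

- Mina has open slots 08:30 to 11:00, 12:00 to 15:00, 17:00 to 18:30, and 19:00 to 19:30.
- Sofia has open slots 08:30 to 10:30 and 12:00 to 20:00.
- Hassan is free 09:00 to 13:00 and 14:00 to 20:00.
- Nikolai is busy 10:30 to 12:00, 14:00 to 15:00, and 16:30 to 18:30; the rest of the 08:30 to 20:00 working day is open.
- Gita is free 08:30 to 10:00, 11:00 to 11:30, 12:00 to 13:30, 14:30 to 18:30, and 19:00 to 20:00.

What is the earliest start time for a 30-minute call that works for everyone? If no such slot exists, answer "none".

Nikolai free within 08:30–20:00: 08:30–10:30, 12:00–14:00, 15:00–16:30, 18:30–20:00.
Mina ∩ Sofia: 08:30–10:30, 12:00–15:00, 17:00–18:30, 19:00–19:30.
Mina ∩ Sofia ∩ Hassan: 09:00–10:30, 12:00–13:00, 14:00–15:00, 17:00–18:30, 19:00–19:30.
Mina ∩ Sofia ∩ Hassan ∩ Nikolai: 09:00–10:30, 12:00–13:00, 19:00–19:30.
Mina ∩ Sofia ∩ Hassan ∩ Nikolai ∩ Gita: 09:00–10:00, 12:00–13:00, 19:00–19:30.
Windows ≥ 30 min: 09:00–10:00, 12:00–13:00, 19:00–19:30.
Earliest such window starts at 09:00.

09:00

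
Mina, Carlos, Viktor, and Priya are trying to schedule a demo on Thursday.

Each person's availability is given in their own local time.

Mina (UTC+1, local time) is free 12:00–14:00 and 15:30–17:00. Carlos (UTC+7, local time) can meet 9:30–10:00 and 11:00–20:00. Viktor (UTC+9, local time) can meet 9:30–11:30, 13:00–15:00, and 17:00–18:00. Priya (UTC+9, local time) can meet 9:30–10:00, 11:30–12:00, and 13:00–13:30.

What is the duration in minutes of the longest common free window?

0 minutes

Mina → UTC: 11:00–13:00, 14:30–16:00.
Carlos → UTC: 02:30–03:00, 04:00–13:00.
Viktor → UTC: 00:30–02:30, 04:00–06:00, 08:00–09:00.
Priya → UTC: 00:30–01:00, 02:30–03:00, 04:00–04:30.
Mina ∩ Carlos: 11:00–13:00.
Mina ∩ Carlos ∩ Viktor: (none).
Mina ∩ Carlos ∩ Viktor ∩ Priya: (none).
No common window.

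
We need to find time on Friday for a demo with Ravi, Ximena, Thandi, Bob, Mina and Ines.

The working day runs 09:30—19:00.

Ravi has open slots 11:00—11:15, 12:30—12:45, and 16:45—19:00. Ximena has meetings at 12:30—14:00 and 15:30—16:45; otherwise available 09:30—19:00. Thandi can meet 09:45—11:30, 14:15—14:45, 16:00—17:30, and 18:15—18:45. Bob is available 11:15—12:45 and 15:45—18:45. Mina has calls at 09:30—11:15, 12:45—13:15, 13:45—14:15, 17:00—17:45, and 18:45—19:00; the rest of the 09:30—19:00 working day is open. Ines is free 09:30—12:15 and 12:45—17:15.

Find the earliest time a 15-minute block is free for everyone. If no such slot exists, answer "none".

16:45

Ximena free within 09:30–19:00: 09:30–12:30, 14:00–15:30, 16:45–19:00.
Mina free within 09:30–19:00: 11:15–12:45, 13:15–13:45, 14:15–17:00, 17:45–18:45.
Ravi ∩ Ximena: 11:00–11:15, 16:45–19:00.
Ravi ∩ Ximena ∩ Thandi: 11:00–11:15, 16:45–17:30, 18:15–18:45.
Ravi ∩ Ximena ∩ Thandi ∩ Bob: 16:45–17:30, 18:15–18:45.
Ravi ∩ Ximena ∩ Thandi ∩ Bob ∩ Mina: 16:45–17:00, 18:15–18:45.
Ravi ∩ Ximena ∩ Thandi ∩ Bob ∩ Mina ∩ Ines: 16:45–17:00.
Windows ≥ 15 min: 16:45–17:00.
Earliest such window starts at 16:45.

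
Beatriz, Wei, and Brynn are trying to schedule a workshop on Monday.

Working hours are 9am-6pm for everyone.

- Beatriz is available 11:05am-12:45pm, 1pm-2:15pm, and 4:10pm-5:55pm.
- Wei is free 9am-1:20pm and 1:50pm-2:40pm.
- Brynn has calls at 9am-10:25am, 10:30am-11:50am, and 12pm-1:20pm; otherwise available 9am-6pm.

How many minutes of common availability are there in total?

35 minutes

Brynn free within 09:00–18:00: 10:25–10:30, 11:50–12:00, 13:20–18:00.
Beatriz ∩ Wei: 11:05–12:45, 13:00–13:20, 13:50–14:15.
Beatriz ∩ Wei ∩ Brynn: 11:50–12:00, 13:50–14:15.
Total common minutes: 10 + 25 = 35.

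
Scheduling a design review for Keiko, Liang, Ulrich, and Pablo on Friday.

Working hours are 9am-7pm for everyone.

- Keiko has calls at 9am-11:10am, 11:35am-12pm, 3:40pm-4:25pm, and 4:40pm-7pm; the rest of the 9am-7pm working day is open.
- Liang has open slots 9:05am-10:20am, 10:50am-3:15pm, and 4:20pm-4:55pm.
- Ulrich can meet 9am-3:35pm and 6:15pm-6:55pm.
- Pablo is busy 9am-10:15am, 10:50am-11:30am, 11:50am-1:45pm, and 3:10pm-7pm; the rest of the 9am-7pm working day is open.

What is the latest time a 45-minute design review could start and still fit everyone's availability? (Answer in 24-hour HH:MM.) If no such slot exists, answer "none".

14:25

Keiko free within 09:00–19:00: 11:10–11:35, 12:00–15:40, 16:25–16:40.
Pablo free within 09:00–19:00: 10:15–10:50, 11:30–11:50, 13:45–15:10.
Keiko ∩ Liang: 11:10–11:35, 12:00–15:15, 16:25–16:40.
Keiko ∩ Liang ∩ Ulrich: 11:10–11:35, 12:00–15:15.
Keiko ∩ Liang ∩ Ulrich ∩ Pablo: 11:30–11:35, 13:45–15:10.
Windows ≥ 45 min: 13:45–15:10.
Latest start in the last window 13:45–15:10 is 15:10 − 45 min = 14:25.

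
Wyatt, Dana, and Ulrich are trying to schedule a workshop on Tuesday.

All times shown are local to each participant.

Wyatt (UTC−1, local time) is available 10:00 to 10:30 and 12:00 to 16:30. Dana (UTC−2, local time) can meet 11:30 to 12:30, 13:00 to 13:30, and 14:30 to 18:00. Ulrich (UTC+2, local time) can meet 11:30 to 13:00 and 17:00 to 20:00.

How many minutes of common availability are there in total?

Wyatt → UTC: 11:00–11:30, 13:00–17:30.
Dana → UTC: 13:30–14:30, 15:00–15:30, 16:30–20:00.
Ulrich → UTC: 09:30–11:00, 15:00–18:00.
Wyatt ∩ Dana: 13:30–14:30, 15:00–15:30, 16:30–17:30.
Wyatt ∩ Dana ∩ Ulrich: 15:00–15:30, 16:30–17:30.
Total common minutes: 30 + 60 = 90.

90 minutes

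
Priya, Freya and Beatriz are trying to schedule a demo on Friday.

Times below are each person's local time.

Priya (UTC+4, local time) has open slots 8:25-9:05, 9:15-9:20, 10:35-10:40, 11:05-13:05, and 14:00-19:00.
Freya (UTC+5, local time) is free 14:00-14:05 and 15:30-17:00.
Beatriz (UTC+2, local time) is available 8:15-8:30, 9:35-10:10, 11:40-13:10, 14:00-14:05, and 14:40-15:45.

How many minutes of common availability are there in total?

40 minutes

Priya → UTC: 04:25–05:05, 05:15–05:20, 06:35–06:40, 07:05–09:05, 10:00–15:00.
Freya → UTC: 09:00–09:05, 10:30–12:00.
Beatriz → UTC: 06:15–06:30, 07:35–08:10, 09:40–11:10, 12:00–12:05, 12:40–13:45.
Priya ∩ Freya: 09:00–09:05, 10:30–12:00.
Priya ∩ Freya ∩ Beatriz: 10:30–11:10.
Total common minutes: 40.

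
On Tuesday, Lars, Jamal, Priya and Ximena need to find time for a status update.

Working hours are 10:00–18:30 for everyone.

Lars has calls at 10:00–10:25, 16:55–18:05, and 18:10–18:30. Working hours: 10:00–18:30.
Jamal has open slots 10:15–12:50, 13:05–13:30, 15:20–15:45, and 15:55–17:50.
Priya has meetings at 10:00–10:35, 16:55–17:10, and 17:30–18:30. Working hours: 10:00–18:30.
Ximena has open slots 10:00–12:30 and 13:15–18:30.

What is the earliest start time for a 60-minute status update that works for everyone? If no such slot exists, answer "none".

10:35

Lars free within 10:00–18:30: 10:25–16:55, 18:05–18:10.
Priya free within 10:00–18:30: 10:35–16:55, 17:10–17:30.
Lars ∩ Jamal: 10:25–12:50, 13:05–13:30, 15:20–15:45, 15:55–16:55.
Lars ∩ Jamal ∩ Priya: 10:35–12:50, 13:05–13:30, 15:20–15:45, 15:55–16:55.
Lars ∩ Jamal ∩ Priya ∩ Ximena: 10:35–12:30, 13:15–13:30, 15:20–15:45, 15:55–16:55.
Windows ≥ 60 min: 10:35–12:30, 15:55–16:55.
Earliest such window starts at 10:35.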